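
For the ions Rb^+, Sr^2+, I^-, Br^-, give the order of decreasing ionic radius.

Work out protons and electrons: Sr^2+ has 36 e⁻ (Z=38), Rb^+ has 36 e⁻ (Z=37), Br^- has 36 e⁻ (Z=35), I^- has 54 e⁻ (Z=53). Sr^2+ < Rb^+ (both 36 e⁻, Z=38>37); Rb^+ < Br^- (isoelectronic, higher Z=37 is smaller); Br^- < I^- (same group, 1 shell fewer).

I^- > Br^- > Rb^+ > Sr^2+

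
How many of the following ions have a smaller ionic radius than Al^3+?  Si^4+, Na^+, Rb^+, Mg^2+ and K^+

Electron counts and nuclear charges: Si^4+ (Z=14, 10 e⁻), Al^3+ (Z=13, 10 e⁻), Mg^2+ (Z=12, 10 e⁻), Na^+ (Z=11, 10 e⁻), K^+ (Z=19, 18 e⁻), Rb^+ (Z=37, 36 e⁻). Si^4+ < Al^3+ (isoelectronic, higher Z=14 is smaller); Al^3+ < Mg^2+ (isoelectronic, higher Z=13 is smaller); Mg^2+ < Na^+ (isoelectronic, higher Z=12 is smaller); Na^+ < K^+ (same group, period 3 vs 4); K^+ < Rb^+ (same group, period 4 vs 5).
Overall: Si^4+ < Al^3+ < Mg^2+ < Na^+ < K^+ < Rb^+. Al^3+ has 1 below it and 4 above. Count: 1.

1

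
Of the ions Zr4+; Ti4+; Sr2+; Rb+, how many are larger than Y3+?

Ti4+ (Z=22, 18 e⁻), Zr4+ (Z=40, 36 e⁻), Y3+ (Z=39, 36 e⁻), Sr2+ (Z=38, 36 e⁻), Rb+ (Z=37, 36 e⁻). Ti4+ < Zr4+ (same group, 1 shell fewer); Zr4+ < Y3+ (both 36 e⁻, Z=40>39); Y3+ < Sr2+ (isoelectronic, higher Z=39 is smaller); Sr2+ < Rb+ (both 36 e⁻, Z=38>37).
Placing each against Y3+: smaller — Ti4+, Zr4+; larger — Sr2+, Rb+. Count: 2.

2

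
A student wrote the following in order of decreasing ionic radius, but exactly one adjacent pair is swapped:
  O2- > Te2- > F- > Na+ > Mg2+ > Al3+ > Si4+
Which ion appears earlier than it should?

Check each adjacent pair. O2- and Te2- are reversed: same group and charge — period 2 sits above period 5, so O2- is smaller. No other neighbouring pair contradicts the periodic trends, so O2- is the ion listed too early.

O2-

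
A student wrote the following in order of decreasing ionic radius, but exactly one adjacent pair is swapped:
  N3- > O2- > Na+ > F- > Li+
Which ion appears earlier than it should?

Na+

The pair Na+, F- is the wrong way round — Na+ and F- share 10 electrons; the higher nuclear charge on Na (Z=11) contracts it more, so Na+ < F-. All other adjacent pairs agree with periodic trends, so Na+ is the misplaced ion.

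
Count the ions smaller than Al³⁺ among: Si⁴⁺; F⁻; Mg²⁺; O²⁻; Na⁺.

Each ion has 10 electrons. The ranking follows nuclear charge in reverse — greater Z gives a smaller radius. Si⁴⁺ (Z=14), Al³⁺ (Z=13), Mg²⁺ (Z=12), Na⁺ (Z=11), F⁻ (Z=9), O²⁻ (Z=8).
Placing each against Al³⁺: smaller — Si⁴⁺; larger — Mg²⁺, Na⁺, F⁻, O²⁻. Count: 1.

1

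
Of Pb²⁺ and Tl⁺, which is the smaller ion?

Isoelectronic series (80 e⁻ each). Size is set by nuclear charge: more protons means a smaller ion. Pb²⁺ (Z=82), Tl⁺ (Z=81).

Pb²⁺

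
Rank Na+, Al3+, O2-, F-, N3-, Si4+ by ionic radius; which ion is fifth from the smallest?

O2-

Each ion has 10 electrons. The ranking follows nuclear charge in reverse — greater Z gives a smaller radius. Si4+ (Z=14), Al3+ (Z=13), Na+ (Z=11), F- (Z=9), O2- (Z=8), N3- (Z=7).
Ordering: Si4+ < Al3+ < Na+ < F- < O2- < N3-. The fifth smallest is O2-.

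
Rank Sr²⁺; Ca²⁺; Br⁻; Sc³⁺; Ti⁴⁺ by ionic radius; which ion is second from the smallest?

Sc³⁺

Work out protons and electrons: Ti⁴⁺ (Z=22, 18 e⁻), Sc³⁺ (Z=21, 18 e⁻), Ca²⁺ (Z=20, 18 e⁻), Sr²⁺ (Z=38, 36 e⁻), Br⁻ (Z=35, 36 e⁻). Ti⁴⁺ < Sc³⁺ (isoelectronic, higher Z=22 is smaller); Sc³⁺ < Ca²⁺ (isoelectronic, higher Z=21 is smaller); Ca²⁺ < Sr²⁺ (same group, 1 shell fewer); Sr²⁺ < Br⁻ (isoelectronic, higher Z=38 is smaller).
Full ascending order: Ti⁴⁺ < Sc³⁺ < Ca²⁺ < Sr²⁺ < Br⁻. Counting from the smallest, position 2 is Sc³⁺.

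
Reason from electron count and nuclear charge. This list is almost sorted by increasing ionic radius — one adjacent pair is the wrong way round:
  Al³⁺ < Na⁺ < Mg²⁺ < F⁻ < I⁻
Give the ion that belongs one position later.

The pair Na⁺, Mg²⁺ is the wrong way round — Mg²⁺ and Na⁺ share 10 electrons; the higher nuclear charge on Mg (Z=12) contracts it more, so Mg²⁺ < Na⁺. All other adjacent pairs agree with periodic trends, so Na⁺ is the misplaced ion.

Na⁺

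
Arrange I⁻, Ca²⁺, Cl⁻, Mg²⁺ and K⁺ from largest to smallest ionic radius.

I⁻ > Cl⁻ > K⁺ > Ca²⁺ > Mg²⁺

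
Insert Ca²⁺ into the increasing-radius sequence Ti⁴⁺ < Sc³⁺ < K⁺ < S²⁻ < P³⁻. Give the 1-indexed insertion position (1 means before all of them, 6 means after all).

Isoelectronic series (18 e⁻ each). Size is set by nuclear charge: more protons means a smaller ion. Ti⁴⁺ (Z=22), Sc³⁺ (Z=21), Ca²⁺ (Z=20), K⁺ (Z=19), S²⁻ (Z=16), P³⁻ (Z=15).
With Ca²⁺ included the full order is Ti⁴⁺ < Sc³⁺ < Ca²⁺ < K⁺ < S²⁻ < P³⁻, so it takes position 3.

3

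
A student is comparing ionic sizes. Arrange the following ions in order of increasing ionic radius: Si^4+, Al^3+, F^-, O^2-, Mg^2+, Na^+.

Si^4+ < Al^3+ < Mg^2+ < Na^+ < F^- < O^2-

Isoelectronic series (10 e⁻ each). Size is set by nuclear charge: more protons means a smaller ion. Si^4+ (Z=14), Al^3+ (Z=13), Mg^2+ (Z=12), Na^+ (Z=11), F^- (Z=9), O^2- (Z=8).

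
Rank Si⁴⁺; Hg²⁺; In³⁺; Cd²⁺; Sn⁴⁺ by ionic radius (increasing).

Si⁴⁺ < Sn⁴⁺ < In³⁺ < Cd²⁺ < Hg²⁺

Si⁴⁺: 10 e⁻, Z=14, Sn⁴⁺: 46 e⁻, Z=50, In³⁺: 46 e⁻, Z=49, Cd²⁺: 46 e⁻, Z=48, Hg²⁺: 78 e⁻, Z=80. Si⁴⁺ < Sn⁴⁺ (same group, period 3 vs 5); Sn⁴⁺ < In³⁺ (isoelectronic, higher Z=50 is smaller); In³⁺ < Cd²⁺ (both 46 e⁻, Z=49>48); Cd²⁺ < Hg²⁺ (same group, 1 shell fewer).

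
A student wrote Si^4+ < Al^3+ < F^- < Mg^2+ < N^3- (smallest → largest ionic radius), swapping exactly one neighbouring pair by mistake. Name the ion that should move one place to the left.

Check each adjacent pair. F^- and Mg^2+ are reversed: both have 10 electrons but Z(Mg)=12 > Z(F)=9, so Mg^2+ should be the smaller of the two. No other neighbouring pair contradicts the periodic trends, so Mg^2+ is the ion listed too late.

Mg^2+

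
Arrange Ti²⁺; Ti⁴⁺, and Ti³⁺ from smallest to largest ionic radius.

Ti⁴⁺ < Ti³⁺ < Ti²⁺

These are all Ti ions. Removing more electrons (higher positive charge) pulls the remaining electrons in closer, so Ti⁴⁺ is smallest and Ti²⁺ is largest.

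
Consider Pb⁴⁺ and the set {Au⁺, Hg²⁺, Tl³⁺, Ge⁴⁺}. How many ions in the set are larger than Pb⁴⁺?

Work out protons and electrons: Ge⁴⁺ has 28 e⁻ (Z=32), Pb⁴⁺ has 78 e⁻ (Z=82), Tl³⁺ has 78 e⁻ (Z=81), Hg²⁺ has 78 e⁻ (Z=80), Au⁺ has 78 e⁻ (Z=79). Ge⁴⁺ < Pb⁴⁺ (same group, 2 shells fewer); Pb⁴⁺ < Tl³⁺ (both 78 e⁻, Z=82>81); Tl³⁺ < Hg²⁺ (isoelectronic, higher Z=81 is smaller); Hg²⁺ < Au⁺ (both 78 e⁻, Z=80>79).
Ordering all of them (including Pb⁴⁺) by radius gives Ge⁴⁺ < Pb⁴⁺ < Tl³⁺ < Hg²⁺ < Au⁺. Count: 3.

3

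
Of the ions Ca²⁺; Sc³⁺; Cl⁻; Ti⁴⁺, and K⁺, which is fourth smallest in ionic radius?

K⁺

Isoelectronic series (18 e⁻ each). Size is set by nuclear charge: more protons means a smaller ion. Ti⁴⁺ (Z=22), Sc³⁺ (Z=21), Ca²⁺ (Z=20), K⁺ (Z=19), Cl⁻ (Z=17).
Ordering: Ti⁴⁺ < Sc³⁺ < Ca²⁺ < K⁺ < Cl⁻. The fourth smallest is K⁺.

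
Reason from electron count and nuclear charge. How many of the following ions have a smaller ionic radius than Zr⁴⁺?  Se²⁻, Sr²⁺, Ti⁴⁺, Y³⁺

Tabulating Z and e⁻: Ti⁴⁺ (Z=22, 18 e⁻), Zr⁴⁺ (Z=40, 36 e⁻), Y³⁺ (Z=39, 36 e⁻), Sr²⁺ (Z=38, 36 e⁻), Se²⁻ (Z=34, 36 e⁻). Ti⁴⁺ < Zr⁴⁺ (same group, 1 shell fewer); Zr⁴⁺ < Y³⁺ (both 36 e⁻, Z=40>39); Y³⁺ < Sr²⁺ (isoelectronic, higher Z=39 is smaller); Sr²⁺ < Se²⁻ (isoelectronic, higher Z=38 is smaller).
Overall: Ti⁴⁺ < Zr⁴⁺ < Y³⁺ < Sr²⁺ < Se²⁻. Zr⁴⁺ has 1 below it and 3 above. So 1 is smaller.

1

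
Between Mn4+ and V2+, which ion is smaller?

These species are isoelectronic with 21 electrons. The only difference is the number of protons: Mn4+ (Z=25), V2+ (Z=23). The strongest nuclear pull (Mn4+) gives the smallest ion.

Mn4+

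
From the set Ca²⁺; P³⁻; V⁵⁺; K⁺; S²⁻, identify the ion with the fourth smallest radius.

S²⁻

Isoelectronic series (18 e⁻ each). Size is set by nuclear charge: more protons means a smaller ion. V⁵⁺ (Z=23), Ca²⁺ (Z=20), K⁺ (Z=19), S²⁻ (Z=16), P³⁻ (Z=15).
Full ascending order: V⁵⁺ < Ca²⁺ < K⁺ < S²⁻ < P³⁻. Counting from the smallest, position 4 is S²⁻.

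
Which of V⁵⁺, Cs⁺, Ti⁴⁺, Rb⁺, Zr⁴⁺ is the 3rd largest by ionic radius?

Zr⁴⁺

Electron counts and nuclear charges: V⁵⁺ has 18 e⁻ (Z=23), Ti⁴⁺ has 18 e⁻ (Z=22), Zr⁴⁺ has 36 e⁻ (Z=40), Rb⁺ has 36 e⁻ (Z=37), Cs⁺ has 54 e⁻ (Z=55). V⁵⁺ < Ti⁴⁺ (both 18 e⁻, Z=23>22); Ti⁴⁺ < Zr⁴⁺ (same group, 1 shell fewer); Zr⁴⁺ < Rb⁺ (both 36 e⁻, Z=40>37); Rb⁺ < Cs⁺ (same group, period 5 vs 6).
That gives V⁵⁺ < Ti⁴⁺ < Zr⁴⁺ < Rb⁺ < Cs⁺. From the largest end, number 3 is Zr⁴⁺.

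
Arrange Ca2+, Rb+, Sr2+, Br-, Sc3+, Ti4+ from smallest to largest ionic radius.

Ti4+ < Sc3+ < Ca2+ < Sr2+ < Rb+ < Br-

Work out protons and electrons: Ti4+ (Z=22, 18 e⁻), Sc3+ (Z=21, 18 e⁻), Ca2+ (Z=20, 18 e⁻), Sr2+ (Z=38, 36 e⁻), Rb+ (Z=37, 36 e⁻), Br- (Z=35, 36 e⁻). Ti4+ < Sc3+ (isoelectronic, higher Z=22 is smaller); Sc3+ < Ca2+ (both 18 e⁻, Z=21>20); Ca2+ < Sr2+ (same group, period 4 vs 5); Sr2+ < Rb+ (both 36 e⁻, Z=38>37); Rb+ < Br- (both 36 e⁻, Z=37>35).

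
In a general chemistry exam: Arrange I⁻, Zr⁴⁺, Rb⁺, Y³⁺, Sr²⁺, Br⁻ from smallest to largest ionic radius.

Zr⁴⁺ < Y³⁺ < Sr²⁺ < Rb⁺ < Br⁻ < I⁻

Tabulating Z and e⁻: Zr⁴⁺: 36 e⁻, Z=40, Y³⁺: 36 e⁻, Z=39, Sr²⁺: 36 e⁻, Z=38, Rb⁺: 36 e⁻, Z=37, Br⁻: 36 e⁻, Z=35, I⁻: 54 e⁻, Z=53. Zr⁴⁺ < Y³⁺ (both 36 e⁻, Z=40>39); Y³⁺ < Sr²⁺ (both 36 e⁻, Z=39>38); Sr²⁺ < Rb⁺ (isoelectronic, higher Z=38 is smaller); Rb⁺ < Br⁻ (both 36 e⁻, Z=37>35); Br⁻ < I⁻ (same group, period 4 vs 5).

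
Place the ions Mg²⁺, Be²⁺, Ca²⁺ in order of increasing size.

Be²⁺ < Mg²⁺ < Ca²⁺

Same group, same charge. Going down the group adds an extra shell of electrons, so the ion gets larger: Be²⁺ is highest in the group and smallest.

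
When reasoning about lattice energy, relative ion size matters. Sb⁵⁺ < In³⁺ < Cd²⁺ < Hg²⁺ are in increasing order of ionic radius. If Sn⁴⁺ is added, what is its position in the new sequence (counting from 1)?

2

Sb⁵⁺ has 46 e⁻ (Z=51), Sn⁴⁺ has 46 e⁻ (Z=50), In³⁺ has 46 e⁻ (Z=49), Cd²⁺ has 46 e⁻ (Z=48), Hg²⁺ has 78 e⁻ (Z=80). Sb⁵⁺ < Sn⁴⁺ (both 46 e⁻, Z=51>50); Sn⁴⁺ < In³⁺ (isoelectronic, higher Z=50 is smaller); In³⁺ < Cd²⁺ (isoelectronic, higher Z=49 is smaller); Cd²⁺ < Hg²⁺ (same group, period 5 vs 6).
The complete sequence is Sb⁵⁺ < Sn⁴⁺ < In³⁺ < Cd²⁺ < Hg²⁺. Sn⁴⁺ sits at position 2.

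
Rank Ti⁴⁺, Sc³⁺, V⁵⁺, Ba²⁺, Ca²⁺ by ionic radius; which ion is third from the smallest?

Sc³⁺

First list Z and electron count for each: V⁵⁺ (Z=23, 18 e⁻), Ti⁴⁺ (Z=22, 18 e⁻), Sc³⁺ (Z=21, 18 e⁻), Ca²⁺ (Z=20, 18 e⁻), Ba²⁺ (Z=56, 54 e⁻). V⁵⁺ < Ti⁴⁺ (isoelectronic, higher Z=23 is smaller); Ti⁴⁺ < Sc³⁺ (isoelectronic, higher Z=22 is smaller); Sc³⁺ < Ca²⁺ (isoelectronic, higher Z=21 is smaller); Ca²⁺ < Ba²⁺ (same group, 2 shells fewer).
So the order is V⁵⁺ < Ti⁴⁺ < Sc³⁺ < Ca²⁺ < Ba²⁺; the 3rd-smallest ion is Sc³⁺.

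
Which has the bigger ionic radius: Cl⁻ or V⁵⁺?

Cl⁻

Each ion has 18 electrons. The ranking follows nuclear charge in reverse — greater Z gives a smaller radius. V⁵⁺ (Z=23), Cl⁻ (Z=17).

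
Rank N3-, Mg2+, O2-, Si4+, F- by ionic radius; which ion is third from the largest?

F-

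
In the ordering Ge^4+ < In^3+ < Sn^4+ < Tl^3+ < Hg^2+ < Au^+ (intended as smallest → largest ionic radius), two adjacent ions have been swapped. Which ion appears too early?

Compare adjacent ions: both have 46 electrons but Z(Sn)=50 > Z(In)=49, so Sn^4+ should be the smaller of the two — yet in this increasing list In^3+ sits before Sn^4+. Nothing else is reversed, so In^3+ should move one place to the right.

In^3+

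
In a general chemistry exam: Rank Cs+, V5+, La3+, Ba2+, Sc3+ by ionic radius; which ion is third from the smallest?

La3+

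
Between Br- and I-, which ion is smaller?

Same group, same charge. Going down the group adds an extra shell of electrons, so the ion gets larger: Br- is highest in the group and smallest.

Br-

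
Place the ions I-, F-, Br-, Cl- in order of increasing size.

F- < Cl- < Br- < I-

Same group, same charge. Going down the group adds an extra shell of electrons, so the ion gets larger: F- is highest in the group and smallest.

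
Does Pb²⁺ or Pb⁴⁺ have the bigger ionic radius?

Pb²⁺

Same element, different charge: the more highly charged cation has fewer electrons and a greater effective nuclear charge per electron, making Pb⁴⁺ the smallest.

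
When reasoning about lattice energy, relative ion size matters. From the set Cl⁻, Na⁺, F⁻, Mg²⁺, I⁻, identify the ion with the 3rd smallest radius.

F⁻

Mg²⁺ has 10 e⁻ (Z=12), Na⁺ has 10 e⁻ (Z=11), F⁻ has 10 e⁻ (Z=9), Cl⁻ has 18 e⁻ (Z=17), I⁻ has 54 e⁻ (Z=53). Mg²⁺ < Na⁺ (both 10 e⁻, Z=12>11); Na⁺ < F⁻ (both 10 e⁻, Z=11>9); F⁻ < Cl⁻ (same group, period 2 vs 3); Cl⁻ < I⁻ (same group, period 3 vs 5).
That gives Mg²⁺ < Na⁺ < F⁻ < Cl⁻ < I⁻. From the smallest end, number 3 is F⁻.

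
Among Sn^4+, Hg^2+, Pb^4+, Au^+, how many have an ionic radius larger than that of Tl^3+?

2

Work out protons and electrons: Sn^4+ has 46 e⁻ (Z=50), Pb^4+ has 78 e⁻ (Z=82), Tl^3+ has 78 e⁻ (Z=81), Hg^2+ has 78 e⁻ (Z=80), Au^+ has 78 e⁻ (Z=79). Sn^4+ < Pb^4+ (same group, period 5 vs 6); Pb^4+ < Tl^3+ (both 78 e⁻, Z=82>81); Tl^3+ < Hg^2+ (both 78 e⁻, Z=81>80); Hg^2+ < Au^+ (both 78 e⁻, Z=80>79).
Overall: Sn^4+ < Pb^4+ < Tl^3+ < Hg^2+ < Au^+. Tl^3+ has 2 below it and 2 above. That's 2.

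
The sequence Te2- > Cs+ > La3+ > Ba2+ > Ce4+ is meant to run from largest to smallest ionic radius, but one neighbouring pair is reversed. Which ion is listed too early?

La3+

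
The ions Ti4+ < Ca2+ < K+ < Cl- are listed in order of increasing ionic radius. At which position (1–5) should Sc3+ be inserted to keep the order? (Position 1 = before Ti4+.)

2

All of these have 18 electrons (isoelectronic). With the same electron cloud, the ion with the most protons pulls it in tightest. Nuclear charges: Ti4+ (Z=22), Sc3+ (Z=21), Ca2+ (Z=20), K+ (Z=19), Cl- (Z=17). Highest Z is smallest.
With Sc3+ included the full order is Ti4+ < Sc3+ < Ca2+ < K+ < Cl-, so it takes position 2.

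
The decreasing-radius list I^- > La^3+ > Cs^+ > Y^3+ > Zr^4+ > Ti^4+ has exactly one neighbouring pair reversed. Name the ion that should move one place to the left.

The pair La^3+, Cs^+ is the wrong way round — both have 54 electrons but Z(La)=57 > Z(Cs)=55, so La^3+ should be the smaller of the two. All other adjacent pairs agree with periodic trends, so Cs^+ is the misplaced ion.

Cs^+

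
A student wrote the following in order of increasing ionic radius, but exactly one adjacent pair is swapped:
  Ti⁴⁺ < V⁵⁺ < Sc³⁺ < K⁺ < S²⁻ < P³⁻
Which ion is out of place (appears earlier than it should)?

Ti⁴⁺

The pair Ti⁴⁺, V⁵⁺ is the wrong way round — both have 18 electrons but Z(V)=23 > Z(Ti)=22, so V⁵⁺ should be the smaller of the two. All other adjacent pairs agree with periodic trends, so Ti⁴⁺ is the misplaced ion.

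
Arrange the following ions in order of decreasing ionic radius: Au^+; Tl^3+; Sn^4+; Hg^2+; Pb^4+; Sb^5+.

Au^+ > Hg^2+ > Tl^3+ > Pb^4+ > Sn^4+ > Sb^5+

First list Z and electron count for each: Sb^5+ (Z=51, 46 e⁻), Sn^4+ (Z=50, 46 e⁻), Pb^4+ (Z=82, 78 e⁻), Tl^3+ (Z=81, 78 e⁻), Hg^2+ (Z=80, 78 e⁻), Au^+ (Z=79, 78 e⁻). Sb^5+ < Sn^4+ (isoelectronic, higher Z=51 is smaller); Sn^4+ < Pb^4+ (same group, period 5 vs 6); Pb^4+ < Tl^3+ (both 78 e⁻, Z=82>81); Tl^3+ < Hg^2+ (isoelectronic, higher Z=81 is smaller); Hg^2+ < Au^+ (both 78 e⁻, Z=80>79).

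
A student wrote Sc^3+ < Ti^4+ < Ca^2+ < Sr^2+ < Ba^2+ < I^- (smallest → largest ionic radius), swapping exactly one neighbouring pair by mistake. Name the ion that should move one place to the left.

Scanning neighbour by neighbour, only Sc^3+/Ti^4+ violates a trend: they are isoelectronic (18 e⁻) and Ti has more protons than Sc (22 vs 21), making Ti^4+ smaller. That makes Ti^4+ the one sitting a position late relative to where it belongs.

Ti^4+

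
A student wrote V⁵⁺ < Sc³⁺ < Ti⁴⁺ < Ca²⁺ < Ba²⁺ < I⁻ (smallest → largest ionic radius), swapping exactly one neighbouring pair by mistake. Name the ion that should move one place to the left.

Ti⁴⁺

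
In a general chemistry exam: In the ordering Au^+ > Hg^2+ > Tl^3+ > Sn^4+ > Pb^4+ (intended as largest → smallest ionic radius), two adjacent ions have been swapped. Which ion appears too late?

Pb^4+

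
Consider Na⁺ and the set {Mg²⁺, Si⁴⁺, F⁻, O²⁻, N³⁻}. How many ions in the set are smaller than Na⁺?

2

Isoelectronic series (10 e⁻ each). Size is set by nuclear charge: more protons means a smaller ion. Si⁴⁺ (Z=14), Mg²⁺ (Z=12), Na⁺ (Z=11), F⁻ (Z=9), O²⁻ (Z=8), N³⁻ (Z=7).
Ordering all of them (including Na⁺) by radius gives Si⁴⁺ < Mg²⁺ < Na⁺ < F⁻ < O²⁻ < N³⁻. Count: 2.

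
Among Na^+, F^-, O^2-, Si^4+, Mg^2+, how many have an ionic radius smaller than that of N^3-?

All of these have 10 electrons (isoelectronic). With the same electron cloud, the ion with the most protons pulls it in tightest. Nuclear charges: Si^4+ (Z=14), Mg^2+ (Z=12), Na^+ (Z=11), F^- (Z=9), O^2- (Z=8), N^3- (Z=7). Highest Z is smallest.
Overall: Si^4+ < Mg^2+ < Na^+ < F^- < O^2- < N^3-. N^3- has 5 below it and 0 above. That's 5.

5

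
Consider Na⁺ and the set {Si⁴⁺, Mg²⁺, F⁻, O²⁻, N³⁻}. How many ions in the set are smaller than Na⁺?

2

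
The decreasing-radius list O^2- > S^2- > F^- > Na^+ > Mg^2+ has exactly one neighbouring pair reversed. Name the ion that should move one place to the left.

S^2-

Scanning neighbour by neighbour, only O^2-/S^2- violates a trend: O^2- and S^2- are in one column with the same charge; the lighter period-2 ion has one fewer shell and is smaller. That makes S^2- the one sitting a position late relative to where it belongs.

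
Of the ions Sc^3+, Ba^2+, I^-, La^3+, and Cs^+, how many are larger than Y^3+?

4

Electron counts and nuclear charges: Sc^3+ (Z=21, 18 e⁻), Y^3+ (Z=39, 36 e⁻), La^3+ (Z=57, 54 e⁻), Ba^2+ (Z=56, 54 e⁻), Cs^+ (Z=55, 54 e⁻), I^- (Z=53, 54 e⁻). Sc^3+ < Y^3+ (same group, period 4 vs 5); Y^3+ < La^3+ (same group, period 5 vs 6); La^3+ < Ba^2+ (isoelectronic, higher Z=57 is smaller); Ba^2+ < Cs^+ (both 54 e⁻, Z=56>55); Cs^+ < I^- (isoelectronic, higher Z=55 is smaller).
Overall: Sc^3+ < Y^3+ < La^3+ < Ba^2+ < Cs^+ < I^-. Y^3+ has 1 below it and 4 above. Count: 4.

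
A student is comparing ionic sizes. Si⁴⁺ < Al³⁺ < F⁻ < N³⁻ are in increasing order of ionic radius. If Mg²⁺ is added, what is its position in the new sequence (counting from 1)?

3

Each ion has 10 electrons. The ranking follows nuclear charge in reverse — greater Z gives a smaller radius. Si⁴⁺ (Z=14), Al³⁺ (Z=13), Mg²⁺ (Z=12), F⁻ (Z=9), N³⁻ (Z=7).
The complete sequence is Si⁴⁺ < Al³⁺ < Mg²⁺ < F⁻ < N³⁻. Mg²⁺ sits at position 3.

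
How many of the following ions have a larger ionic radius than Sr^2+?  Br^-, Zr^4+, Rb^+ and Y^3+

2

Each ion has 36 electrons. The ranking follows nuclear charge in reverse — greater Z gives a smaller radius. Zr^4+ (Z=40), Y^3+ (Z=39), Sr^2+ (Z=38), Rb^+ (Z=37), Br^- (Z=35).
Placing each against Sr^2+: smaller — Zr^4+, Y^3+; larger — Rb^+, Br^-. So 2 are larger.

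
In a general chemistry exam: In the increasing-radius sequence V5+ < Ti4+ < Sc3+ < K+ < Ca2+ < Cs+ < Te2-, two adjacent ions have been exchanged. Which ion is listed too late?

Ca2+

Scanning neighbour by neighbour, only K+/Ca2+ violates a trend: Ca2+ and K+ share 18 electrons; the higher nuclear charge on Ca (Z=20) contracts it more, so Ca2+ < K+. That makes Ca2+ the one sitting a position late relative to where it belongs.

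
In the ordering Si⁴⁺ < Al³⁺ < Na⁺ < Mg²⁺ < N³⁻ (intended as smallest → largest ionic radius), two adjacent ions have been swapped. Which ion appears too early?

Na⁺

The pair Na⁺, Mg²⁺ is the wrong way round — Mg²⁺ and Na⁺ share 10 electrons; the higher nuclear charge on Mg (Z=12) contracts it more, so Mg²⁺ < Na⁺. All other adjacent pairs agree with periodic trends, so Na⁺ is the misplaced ion.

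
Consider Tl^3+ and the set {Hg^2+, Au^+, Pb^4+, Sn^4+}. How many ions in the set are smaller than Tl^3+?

Tabulating Z and e⁻: Sn^4+: 46 e⁻, Z=50, Pb^4+: 78 e⁻, Z=82, Tl^3+: 78 e⁻, Z=81, Hg^2+: 78 e⁻, Z=80, Au^+: 78 e⁻, Z=79. Sn^4+ < Pb^4+ (same group, period 5 vs 6); Pb^4+ < Tl^3+ (both 78 e⁻, Z=82>81); Tl^3+ < Hg^2+ (isoelectronic, higher Z=81 is smaller); Hg^2+ < Au^+ (both 78 e⁻, Z=80>79).
Relative to Tl^3+, the ions that are smaller are Sn^4+, Pb^4+. Count: 2.

2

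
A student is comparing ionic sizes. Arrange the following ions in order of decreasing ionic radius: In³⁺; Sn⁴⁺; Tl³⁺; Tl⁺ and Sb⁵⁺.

Tabulating Z and e⁻: Sb⁵⁺: 46 e⁻, Z=51, Sn⁴⁺: 46 e⁻, Z=50, In³⁺: 46 e⁻, Z=49, Tl³⁺: 78 e⁻, Z=81, Tl⁺: 80 e⁻, Z=81. Sb⁵⁺ < Sn⁴⁺ (both 46 e⁻, Z=51>50); Sn⁴⁺ < In³⁺ (isoelectronic, higher Z=50 is smaller); In³⁺ < Tl³⁺ (same group, 1 shell fewer); Tl³⁺ < Tl⁺ (higher charge on the same element).

Tl⁺ > Tl³⁺ > In³⁺ > Sn⁴⁺ > Sb⁵⁺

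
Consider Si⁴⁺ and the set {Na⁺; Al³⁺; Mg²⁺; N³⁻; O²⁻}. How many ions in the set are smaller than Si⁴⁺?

These species are isoelectronic with 10 electrons. The only difference is the number of protons: Si⁴⁺ (Z=14), Al³⁺ (Z=13), Mg²⁺ (Z=12), Na⁺ (Z=11), O²⁻ (Z=8), N³⁻ (Z=7). The strongest nuclear pull (Si⁴⁺) gives the smallest ion.
Placing each against Si⁴⁺: smaller — none; larger — Al³⁺, Mg²⁺, Na⁺, O²⁻, N³⁻. That's 0.

0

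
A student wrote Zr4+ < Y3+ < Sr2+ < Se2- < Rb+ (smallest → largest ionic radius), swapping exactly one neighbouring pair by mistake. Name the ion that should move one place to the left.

Rb+

The pair Se2-, Rb+ is the wrong way round — they are isoelectronic (36 e⁻) and Rb has more protons than Se (37 vs 34), making Rb+ smaller. All other adjacent pairs agree with periodic trends, so Rb+ is the misplaced ion.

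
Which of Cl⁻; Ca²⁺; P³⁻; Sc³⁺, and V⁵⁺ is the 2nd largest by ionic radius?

All of these have 18 electrons (isoelectronic). With the same electron cloud, the ion with the most protons pulls it in tightest. Nuclear charges: V⁵⁺ (Z=23), Sc³⁺ (Z=21), Ca²⁺ (Z=20), Cl⁻ (Z=17), P³⁻ (Z=15). Highest Z is smallest.
Full ascending order: V⁵⁺ < Sc³⁺ < Ca²⁺ < Cl⁻ < P³⁻. Counting from the largest, position 2 is Cl⁻.

Cl⁻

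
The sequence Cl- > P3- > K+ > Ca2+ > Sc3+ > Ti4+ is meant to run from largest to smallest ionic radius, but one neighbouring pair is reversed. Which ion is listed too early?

Compare adjacent ions: they are isoelectronic (18 e⁻) and Cl has more protons than P (17 vs 15), making Cl- smaller — yet in this decreasing list Cl- sits before P3-. Nothing else is reversed, so Cl- should move one place to the right.

Cl-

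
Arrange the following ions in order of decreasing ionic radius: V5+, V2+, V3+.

For a single element, ionic radius drops as positive charge rises — V5+ < V2+.

V2+ > V3+ > V5+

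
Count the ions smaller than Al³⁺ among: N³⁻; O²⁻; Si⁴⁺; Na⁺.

Isoelectronic series (10 e⁻ each). Size is set by nuclear charge: more protons means a smaller ion. Si⁴⁺ (Z=14), Al³⁺ (Z=13), Na⁺ (Z=11), O²⁻ (Z=8), N³⁻ (Z=7).
Placing each against Al³⁺: smaller — Si⁴⁺; larger — Na⁺, O²⁻, N³⁻. Count: 1.

1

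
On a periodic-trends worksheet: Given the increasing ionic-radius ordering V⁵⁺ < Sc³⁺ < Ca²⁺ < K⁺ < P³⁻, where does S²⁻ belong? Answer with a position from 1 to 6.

These species are isoelectronic with 18 electrons. The only difference is the number of protons: V⁵⁺ (Z=23), Sc³⁺ (Z=21), Ca²⁺ (Z=20), K⁺ (Z=19), S²⁻ (Z=16), P³⁻ (Z=15). The strongest nuclear pull (V⁵⁺) gives the smallest ion.
The complete sequence is V⁵⁺ < Sc³⁺ < Ca²⁺ < K⁺ < S²⁻ < P³⁻. S²⁻ sits at position 5.

5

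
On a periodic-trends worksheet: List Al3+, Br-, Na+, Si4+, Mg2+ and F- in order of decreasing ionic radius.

Tabulating Z and e⁻: Si4+: 10 e⁻, Z=14, Al3+: 10 e⁻, Z=13, Mg2+: 10 e⁻, Z=12, Na+: 10 e⁻, Z=11, F-: 10 e⁻, Z=9, Br-: 36 e⁻, Z=35. Si4+ < Al3+ (isoelectronic, higher Z=14 is smaller); Al3+ < Mg2+ (both 10 e⁻, Z=13>12); Mg2+ < Na+ (both 10 e⁻, Z=12>11); Na+ < F- (both 10 e⁻, Z=11>9); F- < Br- (same group, period 2 vs 4).

Br- > F- > Na+ > Mg2+ > Al3+ > Si4+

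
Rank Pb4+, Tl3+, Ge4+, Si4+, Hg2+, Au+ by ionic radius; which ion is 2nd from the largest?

Si4+ (Z=14, 10 e⁻), Ge4+ (Z=32, 28 e⁻), Pb4+ (Z=82, 78 e⁻), Tl3+ (Z=81, 78 e⁻), Hg2+ (Z=80, 78 e⁻), Au+ (Z=79, 78 e⁻). Si4+ < Ge4+ (same group, 1 shell fewer); Ge4+ < Pb4+ (same group, 2 shells fewer); Pb4+ < Tl3+ (isoelectronic, higher Z=82 is smaller); Tl3+ < Hg2+ (both 78 e⁻, Z=81>80); Hg2+ < Au+ (isoelectronic, higher Z=80 is smaller).
Full ascending order: Si4+ < Ge4+ < Pb4+ < Tl3+ < Hg2+ < Au+. Counting from the largest, position 2 is Hg2+.

Hg2+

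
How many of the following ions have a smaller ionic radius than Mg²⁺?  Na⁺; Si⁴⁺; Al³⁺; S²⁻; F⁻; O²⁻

2

Work out protons and electrons: Si⁴⁺ (Z=14, 10 e⁻), Al³⁺ (Z=13, 10 e⁻), Mg²⁺ (Z=12, 10 e⁻), Na⁺ (Z=11, 10 e⁻), F⁻ (Z=9, 10 e⁻), O²⁻ (Z=8, 10 e⁻), S²⁻ (Z=16, 18 e⁻). Si⁴⁺ < Al³⁺ (both 10 e⁻, Z=14>13); Al³⁺ < Mg²⁺ (isoelectronic, higher Z=13 is smaller); Mg²⁺ < Na⁺ (both 10 e⁻, Z=12>11); Na⁺ < F⁻ (both 10 e⁻, Z=11>9); F⁻ < O²⁻ (both 10 e⁻, Z=9>8); O²⁻ < S²⁻ (same group, period 2 vs 3).
Ordering all of them (including Mg²⁺) by radius gives Si⁴⁺ < Al³⁺ < Mg²⁺ < Na⁺ < F⁻ < O²⁻ < S²⁻. That's 2.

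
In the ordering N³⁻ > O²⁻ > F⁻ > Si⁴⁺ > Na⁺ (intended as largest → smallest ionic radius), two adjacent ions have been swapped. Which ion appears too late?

Na⁺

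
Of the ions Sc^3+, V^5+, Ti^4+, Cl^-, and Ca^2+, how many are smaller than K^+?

Isoelectronic series (18 e⁻ each). Size is set by nuclear charge: more protons means a smaller ion. V^5+ (Z=23), Ti^4+ (Z=22), Sc^3+ (Z=21), Ca^2+ (Z=20), K^+ (Z=19), Cl^- (Z=17).
Relative to K^+, the ions that are smaller are V^5+, Ti^4+, Sc^3+, Ca^2+. So 4 are smaller.

4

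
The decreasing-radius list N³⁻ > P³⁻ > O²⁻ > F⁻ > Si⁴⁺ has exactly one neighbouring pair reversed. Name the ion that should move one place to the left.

P³⁻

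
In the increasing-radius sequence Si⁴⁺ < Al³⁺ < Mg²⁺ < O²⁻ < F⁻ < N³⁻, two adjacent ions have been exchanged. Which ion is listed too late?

Compare adjacent ions: F⁻ and O²⁻ share 10 electrons; the higher nuclear charge on F (Z=9) contracts it more, so F⁻ < O²⁻ — yet in this increasing list O²⁻ sits before F⁻. Nothing else is reversed, so F⁻ should move one place to the left.

F⁻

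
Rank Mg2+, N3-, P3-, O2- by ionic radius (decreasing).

P3- > N3- > O2- > Mg2+

Work out protons and electrons: Mg2+ (Z=12, 10 e⁻), O2- (Z=8, 10 e⁻), N3- (Z=7, 10 e⁻), P3- (Z=15, 18 e⁻). Mg2+ < O2- (isoelectronic, higher Z=12 is smaller); O2- < N3- (both 10 e⁻, Z=8>7); N3- < P3- (same group, period 2 vs 3).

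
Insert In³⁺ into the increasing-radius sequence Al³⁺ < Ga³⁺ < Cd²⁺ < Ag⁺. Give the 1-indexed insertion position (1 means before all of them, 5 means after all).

3

First list Z and electron count for each: Al³⁺ has 10 e⁻ (Z=13), Ga³⁺ has 28 e⁻ (Z=31), In³⁺ has 46 e⁻ (Z=49), Cd²⁺ has 46 e⁻ (Z=48), Ag⁺ has 46 e⁻ (Z=47). Al³⁺ < Ga³⁺ (same group, 1 shell fewer); Ga³⁺ < In³⁺ (same group, period 4 vs 5); In³⁺ < Cd²⁺ (both 46 e⁻, Z=49>48); Cd²⁺ < Ag⁺ (isoelectronic, higher Z=48 is smaller).
Putting In³⁺ in gives Al³⁺ < Ga³⁺ < In³⁺ < Cd²⁺ < Ag⁺; it lands at slot 3.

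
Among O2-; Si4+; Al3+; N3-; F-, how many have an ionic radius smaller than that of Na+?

Isoelectronic series (10 e⁻ each). Size is set by nuclear charge: more protons means a smaller ion. Si4+ (Z=14), Al3+ (Z=13), Na+ (Z=11), F- (Z=9), O2- (Z=8), N3- (Z=7).
Placing each against Na+: smaller — Si4+, Al3+; larger — F-, O2-, N3-. So 2 are smaller.

2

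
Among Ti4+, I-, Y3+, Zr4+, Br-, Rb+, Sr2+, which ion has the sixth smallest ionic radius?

Br-

First list Z and electron count for each: Ti4+: 18 e⁻, Z=22, Zr4+: 36 e⁻, Z=40, Y3+: 36 e⁻, Z=39, Sr2+: 36 e⁻, Z=38, Rb+: 36 e⁻, Z=37, Br-: 36 e⁻, Z=35, I-: 54 e⁻, Z=53. Ti4+ < Zr4+ (same group, 1 shell fewer); Zr4+ < Y3+ (both 36 e⁻, Z=40>39); Y3+ < Sr2+ (isoelectronic, higher Z=39 is smaller); Sr2+ < Rb+ (isoelectronic, higher Z=38 is smaller); Rb+ < Br- (both 36 e⁻, Z=37>35); Br- < I- (same group, 1 shell fewer).
Ordering: Ti4+ < Zr4+ < Y3+ < Sr2+ < Rb+ < Br- < I-. The sixth smallest is Br-.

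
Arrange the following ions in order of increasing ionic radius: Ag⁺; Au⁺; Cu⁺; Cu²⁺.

Cu²⁺ has 27 e⁻ (Z=29), Cu⁺ has 28 e⁻ (Z=29), Ag⁺ has 46 e⁻ (Z=47), Au⁺ has 78 e⁻ (Z=79). Cu²⁺ < Cu⁺ (higher charge on the same element); Cu⁺ < Ag⁺ (same group, 1 shell fewer); Ag⁺ < Au⁺ (same group, 1 shell fewer).

Cu²⁺ < Cu⁺ < Ag⁺ < Au⁺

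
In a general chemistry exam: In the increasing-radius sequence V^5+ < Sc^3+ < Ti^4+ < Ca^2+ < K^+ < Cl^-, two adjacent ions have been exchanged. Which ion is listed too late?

Ti^4+

Scanning neighbour by neighbour, only Sc^3+/Ti^4+ violates a trend: Ti^4+ and Sc^3+ share 18 electrons; the higher nuclear charge on Ti (Z=22) contracts it more, so Ti^4+ < Sc^3+. That makes Ti^4+ the one sitting a position late relative to where it belongs.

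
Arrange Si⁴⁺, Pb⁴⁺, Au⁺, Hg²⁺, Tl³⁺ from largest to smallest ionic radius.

Work out protons and electrons: Si⁴⁺ (Z=14, 10 e⁻), Pb⁴⁺ (Z=82, 78 e⁻), Tl³⁺ (Z=81, 78 e⁻), Hg²⁺ (Z=80, 78 e⁻), Au⁺ (Z=79, 78 e⁻). Si⁴⁺ < Pb⁴⁺ (same group, period 3 vs 6); Pb⁴⁺ < Tl³⁺ (isoelectronic, higher Z=82 is smaller); Tl³⁺ < Hg²⁺ (both 78 e⁻, Z=81>80); Hg²⁺ < Au⁺ (isoelectronic, higher Z=80 is smaller).

Au⁺ > Hg²⁺ > Tl³⁺ > Pb⁴⁺ > Si⁴⁺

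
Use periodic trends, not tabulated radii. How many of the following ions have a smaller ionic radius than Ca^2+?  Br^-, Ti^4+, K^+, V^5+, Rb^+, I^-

2

V^5+: 18 e⁻, Z=23, Ti^4+: 18 e⁻, Z=22, Ca^2+: 18 e⁻, Z=20, K^+: 18 e⁻, Z=19, Rb^+: 36 e⁻, Z=37, Br^-: 36 e⁻, Z=35, I^-: 54 e⁻, Z=53. V^5+ < Ti^4+ (both 18 e⁻, Z=23>22); Ti^4+ < Ca^2+ (both 18 e⁻, Z=22>20); Ca^2+ < K^+ (both 18 e⁻, Z=20>19); K^+ < Rb^+ (same group, period 4 vs 5); Rb^+ < Br^- (isoelectronic, higher Z=37 is smaller); Br^- < I^- (same group, period 4 vs 5).
Ordering all of them (including Ca^2+) by radius gives V^5+ < Ti^4+ < Ca^2+ < K^+ < Rb^+ < Br^- < I^-. So 2 are smaller.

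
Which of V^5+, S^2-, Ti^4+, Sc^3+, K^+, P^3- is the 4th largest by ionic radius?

Sc^3+

Isoelectronic series (18 e⁻ each). Size is set by nuclear charge: more protons means a smaller ion. V^5+ (Z=23), Ti^4+ (Z=22), Sc^3+ (Z=21), K^+ (Z=19), S^2- (Z=16), P^3- (Z=15).
Ordering: V^5+ < Ti^4+ < Sc^3+ < K^+ < S^2- < P^3-. The 4th largest is Sc^3+.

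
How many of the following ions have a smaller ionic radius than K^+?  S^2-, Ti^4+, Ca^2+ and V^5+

3

Each ion has 18 electrons. The ranking follows nuclear charge in reverse — greater Z gives a smaller radius. V^5+ (Z=23), Ti^4+ (Z=22), Ca^2+ (Z=20), K^+ (Z=19), S^2- (Z=16).
Placing each against K^+: smaller — V^5+, Ti^4+, Ca^2+; larger — S^2-. So 3 are smaller.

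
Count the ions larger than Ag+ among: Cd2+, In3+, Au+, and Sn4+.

1

Electron counts and nuclear charges: Sn4+ has 46 e⁻ (Z=50), In3+ has 46 e⁻ (Z=49), Cd2+ has 46 e⁻ (Z=48), Ag+ has 46 e⁻ (Z=47), Au+ has 78 e⁻ (Z=79). Sn4+ < In3+ (both 46 e⁻, Z=50>49); In3+ < Cd2+ (isoelectronic, higher Z=49 is smaller); Cd2+ < Ag+ (both 46 e⁻, Z=48>47); Ag+ < Au+ (same group, period 5 vs 6).
Placing each against Ag+: smaller — Sn4+, In3+, Cd2+; larger — Au+. So 1 is larger.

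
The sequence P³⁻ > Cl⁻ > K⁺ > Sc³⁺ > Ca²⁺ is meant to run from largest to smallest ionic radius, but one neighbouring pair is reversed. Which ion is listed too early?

Scanning neighbour by neighbour, only Sc³⁺/Ca²⁺ violates a trend: they are isoelectronic (18 e⁻) and Sc has more protons than Ca (21 vs 20), making Sc³⁺ smaller. That makes Sc³⁺ the one sitting a position early relative to where it belongs.

Sc³⁺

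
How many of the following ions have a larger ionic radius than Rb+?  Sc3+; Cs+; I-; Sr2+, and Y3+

2

Tabulating Z and e⁻: Sc3+ (Z=21, 18 e⁻), Y3+ (Z=39, 36 e⁻), Sr2+ (Z=38, 36 e⁻), Rb+ (Z=37, 36 e⁻), Cs+ (Z=55, 54 e⁻), I- (Z=53, 54 e⁻). Sc3+ < Y3+ (same group, 1 shell fewer); Y3+ < Sr2+ (both 36 e⁻, Z=39>38); Sr2+ < Rb+ (isoelectronic, higher Z=38 is smaller); Rb+ < Cs+ (same group, period 5 vs 6); Cs+ < I- (isoelectronic, higher Z=55 is smaller).
Ordering all of them (including Rb+) by radius gives Sc3+ < Y3+ < Sr2+ < Rb+ < Cs+ < I-. So 2 are larger.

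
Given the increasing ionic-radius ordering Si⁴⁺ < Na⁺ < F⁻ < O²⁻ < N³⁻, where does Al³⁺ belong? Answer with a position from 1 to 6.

2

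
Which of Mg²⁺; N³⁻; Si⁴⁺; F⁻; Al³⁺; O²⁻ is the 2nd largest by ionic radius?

All of these have 10 electrons (isoelectronic). With the same electron cloud, the ion with the most protons pulls it in tightest. Nuclear charges: Si⁴⁺ (Z=14), Al³⁺ (Z=13), Mg²⁺ (Z=12), F⁻ (Z=9), O²⁻ (Z=8), N³⁻ (Z=7). Highest Z is smallest.
Full ascending order: Si⁴⁺ < Al³⁺ < Mg²⁺ < F⁻ < O²⁻ < N³⁻. Counting from the largest, position 2 is O²⁻.

O²⁻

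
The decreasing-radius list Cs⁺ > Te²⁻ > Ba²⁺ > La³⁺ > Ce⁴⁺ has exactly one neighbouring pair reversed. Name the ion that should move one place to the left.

Te²⁻

The pair Cs⁺, Te²⁻ is the wrong way round — Cs⁺ and Te²⁻ share 54 electrons; the higher nuclear charge on Cs (Z=55) contracts it more, so Cs⁺ < Te²⁻. All other adjacent pairs agree with periodic trends, so Te²⁻ is the misplaced ion.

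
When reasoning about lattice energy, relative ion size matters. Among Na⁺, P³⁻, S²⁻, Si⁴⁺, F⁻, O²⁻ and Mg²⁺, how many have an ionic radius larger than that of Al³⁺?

Si⁴⁺: 10 e⁻, Z=14, Al³⁺: 10 e⁻, Z=13, Mg²⁺: 10 e⁻, Z=12, Na⁺: 10 e⁻, Z=11, F⁻: 10 e⁻, Z=9, O²⁻: 10 e⁻, Z=8, S²⁻: 18 e⁻, Z=16, P³⁻: 18 e⁻, Z=15. Si⁴⁺ < Al³⁺ (isoelectronic, higher Z=14 is smaller); Al³⁺ < Mg²⁺ (isoelectronic, higher Z=13 is smaller); Mg²⁺ < Na⁺ (isoelectronic, higher Z=12 is smaller); Na⁺ < F⁻ (isoelectronic, higher Z=11 is smaller); F⁻ < O²⁻ (both 10 e⁻, Z=9>8); O²⁻ < S²⁻ (same group, 1 shell fewer); S²⁻ < P³⁻ (isoelectronic, higher Z=16 is smaller).
Relative to Al³⁺, the ions that are larger are Mg²⁺, Na⁺, F⁻, O²⁻, S²⁻, P³⁻. Count: 6.

6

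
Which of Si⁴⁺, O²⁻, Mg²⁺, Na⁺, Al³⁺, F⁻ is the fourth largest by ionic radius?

Mg²⁺

Each ion has 10 electrons. The ranking follows nuclear charge in reverse — greater Z gives a smaller radius. Si⁴⁺ (Z=14), Al³⁺ (Z=13), Mg²⁺ (Z=12), Na⁺ (Z=11), F⁻ (Z=9), O²⁻ (Z=8).
Ordering: Si⁴⁺ < Al³⁺ < Mg²⁺ < Na⁺ < F⁻ < O²⁻. The fourth largest is Mg²⁺.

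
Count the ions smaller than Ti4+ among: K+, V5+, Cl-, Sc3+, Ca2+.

1

Each ion has 18 electrons. The ranking follows nuclear charge in reverse — greater Z gives a smaller radius. V5+ (Z=23), Ti4+ (Z=22), Sc3+ (Z=21), Ca2+ (Z=20), K+ (Z=19), Cl- (Z=17).
Placing each against Ti4+: smaller — V5+; larger — Sc3+, Ca2+, K+, Cl-. So 1 is smaller.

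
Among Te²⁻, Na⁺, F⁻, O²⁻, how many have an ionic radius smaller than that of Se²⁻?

3

Tabulating Z and e⁻: Na⁺ (Z=11, 10 e⁻), F⁻ (Z=9, 10 e⁻), O²⁻ (Z=8, 10 e⁻), Se²⁻ (Z=34, 36 e⁻), Te²⁻ (Z=52, 54 e⁻). Na⁺ < F⁻ (both 10 e⁻, Z=11>9); F⁻ < O²⁻ (both 10 e⁻, Z=9>8); O²⁻ < Se²⁻ (same group, period 2 vs 4); Se²⁻ < Te²⁻ (same group, period 4 vs 5).
Placing each against Se²⁻: smaller — Na⁺, F⁻, O²⁻; larger — Te²⁻. That's 3.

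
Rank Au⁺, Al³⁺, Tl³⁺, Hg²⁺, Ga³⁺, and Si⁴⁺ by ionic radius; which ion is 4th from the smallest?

Si⁴⁺ has 10 e⁻ (Z=14), Al³⁺ has 10 e⁻ (Z=13), Ga³⁺ has 28 e⁻ (Z=31), Tl³⁺ has 78 e⁻ (Z=81), Hg²⁺ has 78 e⁻ (Z=80), Au⁺ has 78 e⁻ (Z=79). Si⁴⁺ < Al³⁺ (isoelectronic, higher Z=14 is smaller); Al³⁺ < Ga³⁺ (same group, 1 shell fewer); Ga³⁺ < Tl³⁺ (same group, 2 shells fewer); Tl³⁺ < Hg²⁺ (isoelectronic, higher Z=81 is smaller); Hg²⁺ < Au⁺ (isoelectronic, higher Z=80 is smaller).
Ordering: Si⁴⁺ < Al³⁺ < Ga³⁺ < Tl³⁺ < Hg²⁺ < Au⁺. The 4th smallest is Tl³⁺.

Tl³⁺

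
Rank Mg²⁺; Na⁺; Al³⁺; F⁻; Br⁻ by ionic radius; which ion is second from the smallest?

Al³⁺: 10 e⁻, Z=13, Mg²⁺: 10 e⁻, Z=12, Na⁺: 10 e⁻, Z=11, F⁻: 10 e⁻, Z=9, Br⁻: 36 e⁻, Z=35. Al³⁺ < Mg²⁺ (both 10 e⁻, Z=13>12); Mg²⁺ < Na⁺ (both 10 e⁻, Z=12>11); Na⁺ < F⁻ (both 10 e⁻, Z=11>9); F⁻ < Br⁻ (same group, 2 shells fewer).
That gives Al³⁺ < Mg²⁺ < Na⁺ < F⁻ < Br⁻. From the smallest end, number 2 is Mg²⁺.

Mg²⁺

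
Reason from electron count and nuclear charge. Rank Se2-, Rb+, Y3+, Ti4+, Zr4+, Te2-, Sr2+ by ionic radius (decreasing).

Te2- > Se2- > Rb+ > Sr2+ > Y3+ > Zr4+ > Ti4+

Work out protons and electrons: Ti4+: 18 e⁻, Z=22, Zr4+: 36 e⁻, Z=40, Y3+: 36 e⁻, Z=39, Sr2+: 36 e⁻, Z=38, Rb+: 36 e⁻, Z=37, Se2-: 36 e⁻, Z=34, Te2-: 54 e⁻, Z=52. Ti4+ < Zr4+ (same group, 1 shell fewer); Zr4+ < Y3+ (isoelectronic, higher Z=40 is smaller); Y3+ < Sr2+ (both 36 e⁻, Z=39>38); Sr2+ < Rb+ (isoelectronic, higher Z=38 is smaller); Rb+ < Se2- (both 36 e⁻, Z=37>34); Se2- < Te2- (same group, period 4 vs 5).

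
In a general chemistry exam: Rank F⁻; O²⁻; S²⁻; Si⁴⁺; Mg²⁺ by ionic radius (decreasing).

S²⁻ > O²⁻ > F⁻ > Mg²⁺ > Si⁴⁺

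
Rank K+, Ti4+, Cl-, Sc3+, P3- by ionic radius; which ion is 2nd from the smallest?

Sc3+

Each ion has 18 electrons. The ranking follows nuclear charge in reverse — greater Z gives a smaller radius. Ti4+ (Z=22), Sc3+ (Z=21), K+ (Z=19), Cl- (Z=17), P3- (Z=15).
Full ascending order: Ti4+ < Sc3+ < K+ < Cl- < P3-. Counting from the smallest, position 2 is Sc3+.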